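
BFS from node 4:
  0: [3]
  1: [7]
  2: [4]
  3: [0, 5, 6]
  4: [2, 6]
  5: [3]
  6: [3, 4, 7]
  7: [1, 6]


Visit 4, enqueue [2, 6]
Visit 2, enqueue []
Visit 6, enqueue [3, 7]
Visit 3, enqueue [0, 5]
Visit 7, enqueue [1]
Visit 0, enqueue []
Visit 5, enqueue []
Visit 1, enqueue []

BFS order: [4, 2, 6, 3, 7, 0, 5, 1]


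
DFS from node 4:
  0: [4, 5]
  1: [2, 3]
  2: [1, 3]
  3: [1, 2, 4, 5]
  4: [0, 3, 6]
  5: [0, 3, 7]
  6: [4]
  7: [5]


Visit 4, push [6, 3, 0]
Visit 0, push [5]
Visit 5, push [7, 3]
Visit 3, push [2, 1]
Visit 1, push [2]
Visit 2, push []
Visit 7, push []
Visit 6, push []

DFS order: [4, 0, 5, 3, 1, 2, 7, 6]


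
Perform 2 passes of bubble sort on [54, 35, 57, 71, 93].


Initial: [54, 35, 57, 71, 93]
Pass 1: [35, 54, 57, 71, 93] (1 swaps)
Pass 2: [35, 54, 57, 71, 93] (0 swaps)

After 2 passes: [35, 54, 57, 71, 93]


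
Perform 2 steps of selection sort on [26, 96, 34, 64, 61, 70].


Initial: [26, 96, 34, 64, 61, 70]
Step 1: min=26 at 0
  Swap: [26, 96, 34, 64, 61, 70]
Step 2: min=34 at 2
  Swap: [26, 34, 96, 64, 61, 70]

After 2 steps: [26, 34, 96, 64, 61, 70]


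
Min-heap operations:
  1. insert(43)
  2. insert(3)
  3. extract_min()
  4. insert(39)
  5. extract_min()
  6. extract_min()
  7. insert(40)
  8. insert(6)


insert(43) -> [43]
insert(3) -> [3, 43]
extract_min()->3, [43]
insert(39) -> [39, 43]
extract_min()->39, [43]
extract_min()->43, []
insert(40) -> [40]
insert(6) -> [6, 40]

Final heap: [6, 40]


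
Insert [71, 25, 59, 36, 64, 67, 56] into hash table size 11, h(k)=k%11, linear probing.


Insert 71: h=5 -> slot 5
Insert 25: h=3 -> slot 3
Insert 59: h=4 -> slot 4
Insert 36: h=3, 3 probes -> slot 6
Insert 64: h=9 -> slot 9
Insert 67: h=1 -> slot 1
Insert 56: h=1, 1 probes -> slot 2

Table: [None, 67, 56, 25, 59, 71, 36, None, None, 64, None]


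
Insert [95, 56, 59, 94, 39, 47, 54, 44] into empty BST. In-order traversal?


Insert 95: root
Insert 56: L from 95
Insert 59: L from 95 -> R from 56
Insert 94: L from 95 -> R from 56 -> R from 59
Insert 39: L from 95 -> L from 56
Insert 47: L from 95 -> L from 56 -> R from 39
Insert 54: L from 95 -> L from 56 -> R from 39 -> R from 47
Insert 44: L from 95 -> L from 56 -> R from 39 -> L from 47

In-order: [39, 44, 47, 54, 56, 59, 94, 95]


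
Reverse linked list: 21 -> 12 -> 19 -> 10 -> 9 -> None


Step 1: curr=21, set curr.next=prev(None) | reversed so far: 21
Step 2: curr=12, set curr.next=prev(21) | reversed so far: 12 -> 21
Step 3: curr=19, set curr.next=prev(12) | reversed so far: 19 -> 12 -> 21
Step 4: curr=10, set curr.next=prev(19) | reversed so far: 10 -> 19 -> 12 -> 21
Step 5: curr=9, set curr.next=prev(10) | reversed so far: 9 -> 10 -> 19 -> 12 -> 21

9 -> 10 -> 19 -> 12 -> 21 -> None


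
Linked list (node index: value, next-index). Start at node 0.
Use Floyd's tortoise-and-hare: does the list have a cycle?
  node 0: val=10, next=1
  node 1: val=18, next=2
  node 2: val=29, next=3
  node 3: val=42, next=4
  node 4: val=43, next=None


Floyd's tortoise (slow, +1) and hare (fast, +2):
  init: slow=0, fast=0
  step 1: slow=1, fast=2
  step 2: slow=2, fast=4
  step 3: fast -> None, no cycle

Cycle: no


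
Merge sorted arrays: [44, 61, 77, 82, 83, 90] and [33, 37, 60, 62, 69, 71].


Take 33 from B
Take 37 from B
Take 44 from A
Take 60 from B
Take 61 from A
Take 62 from B
Take 69 from B
Take 71 from B

Merged: [33, 37, 44, 60, 61, 62, 69, 71, 77, 82, 83, 90]


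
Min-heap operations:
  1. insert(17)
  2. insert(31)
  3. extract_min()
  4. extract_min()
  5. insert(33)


insert(17) -> [17]
insert(31) -> [17, 31]
extract_min()->17, [31]
extract_min()->31, []
insert(33) -> [33]

Final heap: [33]


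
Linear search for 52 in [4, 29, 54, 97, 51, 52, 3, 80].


i=0: 4!=52
i=1: 29!=52
i=2: 54!=52
i=3: 97!=52
i=4: 51!=52
i=5: 52==52 found!

Found at 5, 6 comps


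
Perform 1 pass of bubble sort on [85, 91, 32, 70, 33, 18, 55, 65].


Initial: [85, 91, 32, 70, 33, 18, 55, 65]
Pass 1: [85, 32, 70, 33, 18, 55, 65, 91] (6 swaps)

After 1 pass: [85, 32, 70, 33, 18, 55, 65, 91]


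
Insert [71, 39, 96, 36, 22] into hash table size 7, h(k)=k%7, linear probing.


Insert 71: h=1 -> slot 1
Insert 39: h=4 -> slot 4
Insert 96: h=5 -> slot 5
Insert 36: h=1, 1 probes -> slot 2
Insert 22: h=1, 2 probes -> slot 3

Table: [None, 71, 36, 22, 39, 96, None]


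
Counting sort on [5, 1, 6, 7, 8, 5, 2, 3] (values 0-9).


Input: [5, 1, 6, 7, 8, 5, 2, 3]
Counts: [0, 1, 1, 1, 0, 2, 1, 1, 1, 0]

Sorted: [1, 2, 3, 5, 5, 6, 7, 8]


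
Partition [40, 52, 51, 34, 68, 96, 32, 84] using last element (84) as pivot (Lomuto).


Pivot: 84
  40 <= 84: advance i (no swap)
  52 <= 84: advance i (no swap)
  51 <= 84: advance i (no swap)
  34 <= 84: advance i (no swap)
  68 <= 84: advance i (no swap)
  32 <= 84: swap -> [40, 52, 51, 34, 68, 32, 96, 84]
Place pivot at 6: [40, 52, 51, 34, 68, 32, 84, 96]

Partitioned: [40, 52, 51, 34, 68, 32, 84, 96]


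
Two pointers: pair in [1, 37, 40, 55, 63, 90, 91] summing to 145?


lo=0(1)+hi=6(91)=92
lo=1(37)+hi=6(91)=128
lo=2(40)+hi=6(91)=131
lo=3(55)+hi=6(91)=146
lo=3(55)+hi=5(90)=145

Yes: 55+90=145


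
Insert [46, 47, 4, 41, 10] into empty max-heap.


Insert 46: [46]
Insert 47: [47, 46]
Insert 4: [47, 46, 4]
Insert 41: [47, 46, 4, 41]
Insert 10: [47, 46, 4, 41, 10]

Final heap: [47, 46, 4, 41, 10]


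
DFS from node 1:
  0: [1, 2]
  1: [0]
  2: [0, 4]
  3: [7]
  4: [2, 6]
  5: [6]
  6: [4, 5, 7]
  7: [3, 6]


Visit 1, push [0]
Visit 0, push [2]
Visit 2, push [4]
Visit 4, push [6]
Visit 6, push [7, 5]
Visit 5, push []
Visit 7, push [3]
Visit 3, push []

DFS order: [1, 0, 2, 4, 6, 5, 7, 3]


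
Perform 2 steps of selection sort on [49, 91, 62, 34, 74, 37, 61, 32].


Initial: [49, 91, 62, 34, 74, 37, 61, 32]
Step 1: min=32 at 7
  Swap: [32, 91, 62, 34, 74, 37, 61, 49]
Step 2: min=34 at 3
  Swap: [32, 34, 62, 91, 74, 37, 61, 49]

After 2 steps: [32, 34, 62, 91, 74, 37, 61, 49]


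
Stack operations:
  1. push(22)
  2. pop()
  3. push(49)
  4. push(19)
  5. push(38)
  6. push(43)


push(22) -> [22]
pop()->22, []
push(49) -> [49]
push(19) -> [49, 19]
push(38) -> [49, 19, 38]
push(43) -> [49, 19, 38, 43]

Final stack: [49, 19, 38, 43]


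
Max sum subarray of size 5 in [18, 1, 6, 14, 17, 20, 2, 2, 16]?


[0:5]: 56
[1:6]: 58
[2:7]: 59
[3:8]: 55
[4:9]: 57

Max: 59 at [2:7]


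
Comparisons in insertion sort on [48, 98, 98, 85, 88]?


Algorithm: insertion sort
Input: [48, 98, 98, 85, 88]
Sorted: [48, 85, 88, 98, 98]

8


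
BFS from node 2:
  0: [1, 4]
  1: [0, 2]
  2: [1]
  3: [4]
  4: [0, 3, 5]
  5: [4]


Visit 2, enqueue [1]
Visit 1, enqueue [0]
Visit 0, enqueue [4]
Visit 4, enqueue [3, 5]
Visit 3, enqueue []
Visit 5, enqueue []

BFS order: [2, 1, 0, 4, 3, 5]


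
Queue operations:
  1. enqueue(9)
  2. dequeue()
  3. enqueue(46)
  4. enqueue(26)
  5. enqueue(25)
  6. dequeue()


enqueue(9) -> [9]
dequeue()->9, []
enqueue(46) -> [46]
enqueue(26) -> [46, 26]
enqueue(25) -> [46, 26, 25]
dequeue()->46, [26, 25]

Final queue: [26, 25]


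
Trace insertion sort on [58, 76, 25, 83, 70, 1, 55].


Initial: [58, 76, 25, 83, 70, 1, 55]
Insert 76: [58, 76, 25, 83, 70, 1, 55]
Insert 25: [25, 58, 76, 83, 70, 1, 55]
Insert 83: [25, 58, 76, 83, 70, 1, 55]
Insert 70: [25, 58, 70, 76, 83, 1, 55]
Insert 1: [1, 25, 58, 70, 76, 83, 55]
Insert 55: [1, 25, 55, 58, 70, 76, 83]

Sorted: [1, 25, 55, 58, 70, 76, 83]


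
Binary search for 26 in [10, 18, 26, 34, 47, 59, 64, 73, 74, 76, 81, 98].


Step 1: lo=0, hi=11, mid=5, val=59
Step 2: lo=0, hi=4, mid=2, val=26

Found at index 2


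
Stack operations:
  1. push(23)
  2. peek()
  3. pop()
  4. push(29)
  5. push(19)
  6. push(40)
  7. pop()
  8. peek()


push(23) -> [23]
peek()->23
pop()->23, []
push(29) -> [29]
push(19) -> [29, 19]
push(40) -> [29, 19, 40]
pop()->40, [29, 19]
peek()->19

Final stack: [29, 19]


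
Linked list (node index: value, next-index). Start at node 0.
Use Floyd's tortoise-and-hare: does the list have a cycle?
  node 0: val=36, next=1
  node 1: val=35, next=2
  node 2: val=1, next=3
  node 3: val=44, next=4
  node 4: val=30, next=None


Floyd's tortoise (slow, +1) and hare (fast, +2):
  init: slow=0, fast=0
  step 1: slow=1, fast=2
  step 2: slow=2, fast=4
  step 3: fast -> None, no cycle

Cycle: no


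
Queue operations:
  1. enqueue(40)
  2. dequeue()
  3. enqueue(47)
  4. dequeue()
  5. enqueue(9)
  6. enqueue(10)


enqueue(40) -> [40]
dequeue()->40, []
enqueue(47) -> [47]
dequeue()->47, []
enqueue(9) -> [9]
enqueue(10) -> [9, 10]

Final queue: [9, 10]


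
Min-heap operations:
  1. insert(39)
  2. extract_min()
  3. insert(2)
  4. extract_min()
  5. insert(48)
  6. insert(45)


insert(39) -> [39]
extract_min()->39, []
insert(2) -> [2]
extract_min()->2, []
insert(48) -> [48]
insert(45) -> [45, 48]

Final heap: [45, 48]


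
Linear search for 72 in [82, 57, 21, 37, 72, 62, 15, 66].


i=0: 82!=72
i=1: 57!=72
i=2: 21!=72
i=3: 37!=72
i=4: 72==72 found!

Found at 4, 5 comps


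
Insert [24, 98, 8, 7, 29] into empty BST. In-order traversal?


Insert 24: root
Insert 98: R from 24
Insert 8: L from 24
Insert 7: L from 24 -> L from 8
Insert 29: R from 24 -> L from 98

In-order: [7, 8, 24, 29, 98]


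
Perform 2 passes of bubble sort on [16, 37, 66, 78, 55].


Initial: [16, 37, 66, 78, 55]
Pass 1: [16, 37, 66, 55, 78] (1 swaps)
Pass 2: [16, 37, 55, 66, 78] (1 swaps)

After 2 passes: [16, 37, 55, 66, 78]


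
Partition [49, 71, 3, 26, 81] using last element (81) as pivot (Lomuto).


Pivot: 81
  49 <= 81: advance i (no swap)
  71 <= 81: advance i (no swap)
  3 <= 81: advance i (no swap)
  26 <= 81: advance i (no swap)
Place pivot at 4: [49, 71, 3, 26, 81]

Partitioned: [49, 71, 3, 26, 81]


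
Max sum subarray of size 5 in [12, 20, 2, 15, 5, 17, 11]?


[0:5]: 54
[1:6]: 59
[2:7]: 50

Max: 59 at [1:6]


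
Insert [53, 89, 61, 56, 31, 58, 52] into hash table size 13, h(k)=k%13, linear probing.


Insert 53: h=1 -> slot 1
Insert 89: h=11 -> slot 11
Insert 61: h=9 -> slot 9
Insert 56: h=4 -> slot 4
Insert 31: h=5 -> slot 5
Insert 58: h=6 -> slot 6
Insert 52: h=0 -> slot 0

Table: [52, 53, None, None, 56, 31, 58, None, None, 61, None, 89, None]


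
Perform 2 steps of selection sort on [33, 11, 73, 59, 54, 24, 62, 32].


Initial: [33, 11, 73, 59, 54, 24, 62, 32]
Step 1: min=11 at 1
  Swap: [11, 33, 73, 59, 54, 24, 62, 32]
Step 2: min=24 at 5
  Swap: [11, 24, 73, 59, 54, 33, 62, 32]

After 2 steps: [11, 24, 73, 59, 54, 33, 62, 32]


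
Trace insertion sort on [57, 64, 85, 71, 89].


Initial: [57, 64, 85, 71, 89]
Insert 64: [57, 64, 85, 71, 89]
Insert 85: [57, 64, 85, 71, 89]
Insert 71: [57, 64, 71, 85, 89]
Insert 89: [57, 64, 71, 85, 89]

Sorted: [57, 64, 71, 85, 89]


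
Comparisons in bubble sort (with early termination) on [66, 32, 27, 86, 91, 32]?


Algorithm: bubble sort (with early termination)
Input: [66, 32, 27, 86, 91, 32]
Sorted: [27, 32, 32, 66, 86, 91]

14


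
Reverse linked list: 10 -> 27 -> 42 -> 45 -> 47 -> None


Step 1: curr=10, set curr.next=prev(None) | reversed so far: 10
Step 2: curr=27, set curr.next=prev(10) | reversed so far: 27 -> 10
Step 3: curr=42, set curr.next=prev(27) | reversed so far: 42 -> 27 -> 10
Step 4: curr=45, set curr.next=prev(42) | reversed so far: 45 -> 42 -> 27 -> 10
Step 5: curr=47, set curr.next=prev(45) | reversed so far: 47 -> 45 -> 42 -> 27 -> 10

47 -> 45 -> 42 -> 27 -> 10 -> None


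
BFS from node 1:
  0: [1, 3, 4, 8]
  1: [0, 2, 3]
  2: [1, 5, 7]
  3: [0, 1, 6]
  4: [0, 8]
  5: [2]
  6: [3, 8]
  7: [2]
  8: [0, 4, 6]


Visit 1, enqueue [0, 2, 3]
Visit 0, enqueue [4, 8]
Visit 2, enqueue [5, 7]
Visit 3, enqueue [6]
Visit 4, enqueue []
Visit 8, enqueue []
Visit 5, enqueue []
Visit 7, enqueue []
Visit 6, enqueue []

BFS order: [1, 0, 2, 3, 4, 8, 5, 7, 6]


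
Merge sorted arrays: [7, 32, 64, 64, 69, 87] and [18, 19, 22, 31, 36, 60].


Take 7 from A
Take 18 from B
Take 19 from B
Take 22 from B
Take 31 from B
Take 32 from A
Take 36 from B
Take 60 from B

Merged: [7, 18, 19, 22, 31, 32, 36, 60, 64, 64, 69, 87]


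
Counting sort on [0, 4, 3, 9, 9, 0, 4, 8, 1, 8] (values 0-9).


Input: [0, 4, 3, 9, 9, 0, 4, 8, 1, 8]
Counts: [2, 1, 0, 1, 2, 0, 0, 0, 2, 2]

Sorted: [0, 0, 1, 3, 4, 4, 8, 8, 9, 9]


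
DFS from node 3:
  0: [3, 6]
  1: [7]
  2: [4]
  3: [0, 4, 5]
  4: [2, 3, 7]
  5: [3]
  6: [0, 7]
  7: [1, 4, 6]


Visit 3, push [5, 4, 0]
Visit 0, push [6]
Visit 6, push [7]
Visit 7, push [4, 1]
Visit 1, push []
Visit 4, push [2]
Visit 2, push []
Visit 5, push []

DFS order: [3, 0, 6, 7, 1, 4, 2, 5]


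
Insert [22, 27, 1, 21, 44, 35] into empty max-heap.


Insert 22: [22]
Insert 27: [27, 22]
Insert 1: [27, 22, 1]
Insert 21: [27, 22, 1, 21]
Insert 44: [44, 27, 1, 21, 22]
Insert 35: [44, 27, 35, 21, 22, 1]

Final heap: [44, 27, 35, 21, 22, 1]


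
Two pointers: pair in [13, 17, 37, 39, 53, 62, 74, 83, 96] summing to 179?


lo=0(13)+hi=8(96)=109
lo=1(17)+hi=8(96)=113
lo=2(37)+hi=8(96)=133
lo=3(39)+hi=8(96)=135
lo=4(53)+hi=8(96)=149
lo=5(62)+hi=8(96)=158
lo=6(74)+hi=8(96)=170
lo=7(83)+hi=8(96)=179

Yes: 83+96=179


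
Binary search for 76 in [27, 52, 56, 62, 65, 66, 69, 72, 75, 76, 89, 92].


Step 1: lo=0, hi=11, mid=5, val=66
Step 2: lo=6, hi=11, mid=8, val=75
Step 3: lo=9, hi=11, mid=10, val=89
Step 4: lo=9, hi=9, mid=9, val=76

Found at index 9


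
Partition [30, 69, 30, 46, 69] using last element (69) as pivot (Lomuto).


Pivot: 69
  30 <= 69: advance i (no swap)
  69 <= 69: advance i (no swap)
  30 <= 69: advance i (no swap)
  46 <= 69: advance i (no swap)
Place pivot at 4: [30, 69, 30, 46, 69]

Partitioned: [30, 69, 30, 46, 69]


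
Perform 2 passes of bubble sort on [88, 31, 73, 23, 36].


Initial: [88, 31, 73, 23, 36]
Pass 1: [31, 73, 23, 36, 88] (4 swaps)
Pass 2: [31, 23, 36, 73, 88] (2 swaps)

After 2 passes: [31, 23, 36, 73, 88]


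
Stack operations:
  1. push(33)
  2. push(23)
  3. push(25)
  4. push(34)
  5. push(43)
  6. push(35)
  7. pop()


push(33) -> [33]
push(23) -> [33, 23]
push(25) -> [33, 23, 25]
push(34) -> [33, 23, 25, 34]
push(43) -> [33, 23, 25, 34, 43]
push(35) -> [33, 23, 25, 34, 43, 35]
pop()->35, [33, 23, 25, 34, 43]

Final stack: [33, 23, 25, 34, 43]


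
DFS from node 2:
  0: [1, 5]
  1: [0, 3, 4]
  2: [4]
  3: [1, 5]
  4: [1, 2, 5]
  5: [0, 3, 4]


Visit 2, push [4]
Visit 4, push [5, 1]
Visit 1, push [3, 0]
Visit 0, push [5]
Visit 5, push [3]
Visit 3, push []

DFS order: [2, 4, 1, 0, 5, 3]


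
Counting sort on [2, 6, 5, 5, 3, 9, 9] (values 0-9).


Input: [2, 6, 5, 5, 3, 9, 9]
Counts: [0, 0, 1, 1, 0, 2, 1, 0, 0, 2]

Sorted: [2, 3, 5, 5, 6, 9, 9]


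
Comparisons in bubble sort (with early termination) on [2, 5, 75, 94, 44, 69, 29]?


Algorithm: bubble sort (with early termination)
Input: [2, 5, 75, 94, 44, 69, 29]
Sorted: [2, 5, 29, 44, 69, 75, 94]

20


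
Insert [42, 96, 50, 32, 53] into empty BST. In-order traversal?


Insert 42: root
Insert 96: R from 42
Insert 50: R from 42 -> L from 96
Insert 32: L from 42
Insert 53: R from 42 -> L from 96 -> R from 50

In-order: [32, 42, 50, 53, 96]


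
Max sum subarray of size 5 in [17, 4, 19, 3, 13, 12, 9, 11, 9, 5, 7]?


[0:5]: 56
[1:6]: 51
[2:7]: 56
[3:8]: 48
[4:9]: 54
[5:10]: 46
[6:11]: 41

Max: 56 at [0:5]


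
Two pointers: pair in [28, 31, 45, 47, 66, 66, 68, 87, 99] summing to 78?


lo=0(28)+hi=8(99)=127
lo=0(28)+hi=7(87)=115
lo=0(28)+hi=6(68)=96
lo=0(28)+hi=5(66)=94
lo=0(28)+hi=4(66)=94
lo=0(28)+hi=3(47)=75
lo=1(31)+hi=3(47)=78

Yes: 31+47=78


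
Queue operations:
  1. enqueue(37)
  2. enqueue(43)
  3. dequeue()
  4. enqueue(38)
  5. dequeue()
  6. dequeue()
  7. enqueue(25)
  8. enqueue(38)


enqueue(37) -> [37]
enqueue(43) -> [37, 43]
dequeue()->37, [43]
enqueue(38) -> [43, 38]
dequeue()->43, [38]
dequeue()->38, []
enqueue(25) -> [25]
enqueue(38) -> [25, 38]

Final queue: [25, 38]


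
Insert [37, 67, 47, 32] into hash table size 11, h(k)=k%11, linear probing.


Insert 37: h=4 -> slot 4
Insert 67: h=1 -> slot 1
Insert 47: h=3 -> slot 3
Insert 32: h=10 -> slot 10

Table: [None, 67, None, 47, 37, None, None, None, None, None, 32]


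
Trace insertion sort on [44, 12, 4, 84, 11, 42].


Initial: [44, 12, 4, 84, 11, 42]
Insert 12: [12, 44, 4, 84, 11, 42]
Insert 4: [4, 12, 44, 84, 11, 42]
Insert 84: [4, 12, 44, 84, 11, 42]
Insert 11: [4, 11, 12, 44, 84, 42]
Insert 42: [4, 11, 12, 42, 44, 84]

Sorted: [4, 11, 12, 42, 44, 84]


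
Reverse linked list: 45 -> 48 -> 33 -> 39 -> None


Step 1: curr=45, set curr.next=prev(None) | reversed so far: 45
Step 2: curr=48, set curr.next=prev(45) | reversed so far: 48 -> 45
Step 3: curr=33, set curr.next=prev(48) | reversed so far: 33 -> 48 -> 45
Step 4: curr=39, set curr.next=prev(33) | reversed so far: 39 -> 33 -> 48 -> 45

39 -> 33 -> 48 -> 45 -> None


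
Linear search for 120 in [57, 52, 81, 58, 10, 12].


i=0: 57!=120
i=1: 52!=120
i=2: 81!=120
i=3: 58!=120
i=4: 10!=120
i=5: 12!=120

Not found, 6 comps


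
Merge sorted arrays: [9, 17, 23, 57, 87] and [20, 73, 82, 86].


Take 9 from A
Take 17 from A
Take 20 from B
Take 23 from A
Take 57 from A
Take 73 from B
Take 82 from B
Take 86 from B

Merged: [9, 17, 20, 23, 57, 73, 82, 86, 87]


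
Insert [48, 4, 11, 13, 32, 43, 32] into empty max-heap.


Insert 48: [48]
Insert 4: [48, 4]
Insert 11: [48, 4, 11]
Insert 13: [48, 13, 11, 4]
Insert 32: [48, 32, 11, 4, 13]
Insert 43: [48, 32, 43, 4, 13, 11]
Insert 32: [48, 32, 43, 4, 13, 11, 32]

Final heap: [48, 32, 43, 4, 13, 11, 32]


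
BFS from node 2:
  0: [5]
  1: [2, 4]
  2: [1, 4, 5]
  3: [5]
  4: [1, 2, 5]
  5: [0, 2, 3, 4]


Visit 2, enqueue [1, 4, 5]
Visit 1, enqueue []
Visit 4, enqueue []
Visit 5, enqueue [0, 3]
Visit 0, enqueue []
Visit 3, enqueue []

BFS order: [2, 1, 4, 5, 0, 3]


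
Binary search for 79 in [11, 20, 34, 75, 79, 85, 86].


Step 1: lo=0, hi=6, mid=3, val=75
Step 2: lo=4, hi=6, mid=5, val=85
Step 3: lo=4, hi=4, mid=4, val=79

Found at index 4


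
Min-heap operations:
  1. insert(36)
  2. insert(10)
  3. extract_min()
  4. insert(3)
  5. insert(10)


insert(36) -> [36]
insert(10) -> [10, 36]
extract_min()->10, [36]
insert(3) -> [3, 36]
insert(10) -> [3, 36, 10]

Final heap: [3, 36, 10]


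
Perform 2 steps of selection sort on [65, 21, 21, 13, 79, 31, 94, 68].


Initial: [65, 21, 21, 13, 79, 31, 94, 68]
Step 1: min=13 at 3
  Swap: [13, 21, 21, 65, 79, 31, 94, 68]
Step 2: min=21 at 1
  Swap: [13, 21, 21, 65, 79, 31, 94, 68]

After 2 steps: [13, 21, 21, 65, 79, 31, 94, 68]


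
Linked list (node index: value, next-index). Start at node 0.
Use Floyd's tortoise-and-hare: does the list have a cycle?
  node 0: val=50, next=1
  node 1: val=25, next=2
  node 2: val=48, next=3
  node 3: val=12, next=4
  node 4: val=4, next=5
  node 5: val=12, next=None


Floyd's tortoise (slow, +1) and hare (fast, +2):
  init: slow=0, fast=0
  step 1: slow=1, fast=2
  step 2: slow=2, fast=4
  step 3: fast 4->5->None, no cycle

Cycle: no


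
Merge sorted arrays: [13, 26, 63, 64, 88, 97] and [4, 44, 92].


Take 4 from B
Take 13 from A
Take 26 from A
Take 44 from B
Take 63 from A
Take 64 from A
Take 88 from A
Take 92 from B

Merged: [4, 13, 26, 44, 63, 64, 88, 92, 97]


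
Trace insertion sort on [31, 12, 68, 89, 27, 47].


Initial: [31, 12, 68, 89, 27, 47]
Insert 12: [12, 31, 68, 89, 27, 47]
Insert 68: [12, 31, 68, 89, 27, 47]
Insert 89: [12, 31, 68, 89, 27, 47]
Insert 27: [12, 27, 31, 68, 89, 47]
Insert 47: [12, 27, 31, 47, 68, 89]

Sorted: [12, 27, 31, 47, 68, 89]


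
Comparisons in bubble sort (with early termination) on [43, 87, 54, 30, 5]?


Algorithm: bubble sort (with early termination)
Input: [43, 87, 54, 30, 5]
Sorted: [5, 30, 43, 54, 87]

10


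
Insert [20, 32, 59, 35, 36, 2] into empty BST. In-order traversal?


Insert 20: root
Insert 32: R from 20
Insert 59: R from 20 -> R from 32
Insert 35: R from 20 -> R from 32 -> L from 59
Insert 36: R from 20 -> R from 32 -> L from 59 -> R from 35
Insert 2: L from 20

In-order: [2, 20, 32, 35, 36, 59]


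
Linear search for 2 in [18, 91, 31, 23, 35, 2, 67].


i=0: 18!=2
i=1: 91!=2
i=2: 31!=2
i=3: 23!=2
i=4: 35!=2
i=5: 2==2 found!

Found at 5, 6 comps


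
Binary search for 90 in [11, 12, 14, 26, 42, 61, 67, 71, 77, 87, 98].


Step 1: lo=0, hi=10, mid=5, val=61
Step 2: lo=6, hi=10, mid=8, val=77
Step 3: lo=9, hi=10, mid=9, val=87
Step 4: lo=10, hi=10, mid=10, val=98

Not found


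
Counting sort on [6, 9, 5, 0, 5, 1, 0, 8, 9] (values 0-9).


Input: [6, 9, 5, 0, 5, 1, 0, 8, 9]
Counts: [2, 1, 0, 0, 0, 2, 1, 0, 1, 2]

Sorted: [0, 0, 1, 5, 5, 6, 8, 9, 9]


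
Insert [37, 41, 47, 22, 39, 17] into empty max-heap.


Insert 37: [37]
Insert 41: [41, 37]
Insert 47: [47, 37, 41]
Insert 22: [47, 37, 41, 22]
Insert 39: [47, 39, 41, 22, 37]
Insert 17: [47, 39, 41, 22, 37, 17]

Final heap: [47, 39, 41, 22, 37, 17]


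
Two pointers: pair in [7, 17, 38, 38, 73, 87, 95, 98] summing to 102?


lo=0(7)+hi=7(98)=105
lo=0(7)+hi=6(95)=102

Yes: 7+95=102


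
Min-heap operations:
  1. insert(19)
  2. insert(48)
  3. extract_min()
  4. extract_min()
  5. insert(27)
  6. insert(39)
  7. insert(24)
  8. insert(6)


insert(19) -> [19]
insert(48) -> [19, 48]
extract_min()->19, [48]
extract_min()->48, []
insert(27) -> [27]
insert(39) -> [27, 39]
insert(24) -> [24, 39, 27]
insert(6) -> [6, 24, 27, 39]

Final heap: [6, 24, 27, 39]


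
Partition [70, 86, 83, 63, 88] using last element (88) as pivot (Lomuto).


Pivot: 88
  70 <= 88: advance i (no swap)
  86 <= 88: advance i (no swap)
  83 <= 88: advance i (no swap)
  63 <= 88: advance i (no swap)
Place pivot at 4: [70, 86, 83, 63, 88]

Partitioned: [70, 86, 83, 63, 88]


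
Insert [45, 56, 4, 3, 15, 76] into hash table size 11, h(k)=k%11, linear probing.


Insert 45: h=1 -> slot 1
Insert 56: h=1, 1 probes -> slot 2
Insert 4: h=4 -> slot 4
Insert 3: h=3 -> slot 3
Insert 15: h=4, 1 probes -> slot 5
Insert 76: h=10 -> slot 10

Table: [None, 45, 56, 3, 4, 15, None, None, None, None, 76]


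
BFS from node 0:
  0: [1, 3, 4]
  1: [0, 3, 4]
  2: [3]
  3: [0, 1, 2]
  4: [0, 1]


Visit 0, enqueue [1, 3, 4]
Visit 1, enqueue []
Visit 3, enqueue [2]
Visit 4, enqueue []
Visit 2, enqueue []

BFS order: [0, 1, 3, 4, 2]


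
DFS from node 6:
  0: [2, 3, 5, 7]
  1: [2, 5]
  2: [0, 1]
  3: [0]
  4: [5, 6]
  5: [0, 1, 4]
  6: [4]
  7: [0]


Visit 6, push [4]
Visit 4, push [5]
Visit 5, push [1, 0]
Visit 0, push [7, 3, 2]
Visit 2, push [1]
Visit 1, push []
Visit 3, push []
Visit 7, push []

DFS order: [6, 4, 5, 0, 2, 1, 3, 7]


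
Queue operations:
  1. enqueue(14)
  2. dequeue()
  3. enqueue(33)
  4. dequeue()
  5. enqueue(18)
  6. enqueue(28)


enqueue(14) -> [14]
dequeue()->14, []
enqueue(33) -> [33]
dequeue()->33, []
enqueue(18) -> [18]
enqueue(28) -> [18, 28]

Final queue: [18, 28]


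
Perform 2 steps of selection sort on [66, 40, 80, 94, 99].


Initial: [66, 40, 80, 94, 99]
Step 1: min=40 at 1
  Swap: [40, 66, 80, 94, 99]
Step 2: min=66 at 1
  Swap: [40, 66, 80, 94, 99]

After 2 steps: [40, 66, 80, 94, 99]


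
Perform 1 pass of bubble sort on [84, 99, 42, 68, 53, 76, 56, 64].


Initial: [84, 99, 42, 68, 53, 76, 56, 64]
Pass 1: [84, 42, 68, 53, 76, 56, 64, 99] (6 swaps)

After 1 pass: [84, 42, 68, 53, 76, 56, 64, 99]


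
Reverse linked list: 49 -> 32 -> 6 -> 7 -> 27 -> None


Step 1: curr=49, set curr.next=prev(None) | reversed so far: 49
Step 2: curr=32, set curr.next=prev(49) | reversed so far: 32 -> 49
Step 3: curr=6, set curr.next=prev(32) | reversed so far: 6 -> 32 -> 49
Step 4: curr=7, set curr.next=prev(6) | reversed so far: 7 -> 6 -> 32 -> 49
Step 5: curr=27, set curr.next=prev(7) | reversed so far: 27 -> 7 -> 6 -> 32 -> 49

27 -> 7 -> 6 -> 32 -> 49 -> None


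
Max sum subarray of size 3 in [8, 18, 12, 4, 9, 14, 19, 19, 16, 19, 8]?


[0:3]: 38
[1:4]: 34
[2:5]: 25
[3:6]: 27
[4:7]: 42
[5:8]: 52
[6:9]: 54
[7:10]: 54
[8:11]: 43

Max: 54 at [6:9]


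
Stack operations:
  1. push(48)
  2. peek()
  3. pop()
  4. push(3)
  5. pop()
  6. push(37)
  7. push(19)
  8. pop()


push(48) -> [48]
peek()->48
pop()->48, []
push(3) -> [3]
pop()->3, []
push(37) -> [37]
push(19) -> [37, 19]
pop()->19, [37]

Final stack: [37]


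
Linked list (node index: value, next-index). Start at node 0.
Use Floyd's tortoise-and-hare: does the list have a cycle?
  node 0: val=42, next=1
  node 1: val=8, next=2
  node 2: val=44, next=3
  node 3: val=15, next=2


Floyd's tortoise (slow, +1) and hare (fast, +2):
  init: slow=0, fast=0
  step 1: slow=1, fast=2
  step 2: slow=2, fast=2
  slow == fast at node 2: cycle detected

Cycle: yes


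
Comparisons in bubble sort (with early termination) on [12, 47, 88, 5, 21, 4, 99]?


Algorithm: bubble sort (with early termination)
Input: [12, 47, 88, 5, 21, 4, 99]
Sorted: [4, 5, 12, 21, 47, 88, 99]

21


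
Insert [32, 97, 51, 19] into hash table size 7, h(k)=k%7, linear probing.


Insert 32: h=4 -> slot 4
Insert 97: h=6 -> slot 6
Insert 51: h=2 -> slot 2
Insert 19: h=5 -> slot 5

Table: [None, None, 51, None, 32, 19, 97]


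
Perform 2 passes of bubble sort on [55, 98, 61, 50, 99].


Initial: [55, 98, 61, 50, 99]
Pass 1: [55, 61, 50, 98, 99] (2 swaps)
Pass 2: [55, 50, 61, 98, 99] (1 swaps)

After 2 passes: [55, 50, 61, 98, 99]


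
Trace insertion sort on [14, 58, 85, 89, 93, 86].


Initial: [14, 58, 85, 89, 93, 86]
Insert 58: [14, 58, 85, 89, 93, 86]
Insert 85: [14, 58, 85, 89, 93, 86]
Insert 89: [14, 58, 85, 89, 93, 86]
Insert 93: [14, 58, 85, 89, 93, 86]
Insert 86: [14, 58, 85, 86, 89, 93]

Sorted: [14, 58, 85, 86, 89, 93]


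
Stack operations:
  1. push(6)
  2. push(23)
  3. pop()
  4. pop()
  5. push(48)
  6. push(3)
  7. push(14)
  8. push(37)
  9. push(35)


push(6) -> [6]
push(23) -> [6, 23]
pop()->23, [6]
pop()->6, []
push(48) -> [48]
push(3) -> [48, 3]
push(14) -> [48, 3, 14]
push(37) -> [48, 3, 14, 37]
push(35) -> [48, 3, 14, 37, 35]

Final stack: [48, 3, 14, 37, 35]


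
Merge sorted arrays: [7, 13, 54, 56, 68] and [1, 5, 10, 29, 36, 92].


Take 1 from B
Take 5 from B
Take 7 from A
Take 10 from B
Take 13 from A
Take 29 from B
Take 36 from B
Take 54 from A
Take 56 from A
Take 68 from A

Merged: [1, 5, 7, 10, 13, 29, 36, 54, 56, 68, 92]


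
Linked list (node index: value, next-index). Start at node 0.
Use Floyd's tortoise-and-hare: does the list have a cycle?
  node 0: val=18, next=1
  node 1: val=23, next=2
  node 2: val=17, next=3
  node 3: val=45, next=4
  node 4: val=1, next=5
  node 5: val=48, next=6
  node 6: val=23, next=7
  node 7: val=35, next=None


Floyd's tortoise (slow, +1) and hare (fast, +2):
  init: slow=0, fast=0
  step 1: slow=1, fast=2
  step 2: slow=2, fast=4
  step 3: slow=3, fast=6
  step 4: fast 6->7->None, no cycle

Cycle: no


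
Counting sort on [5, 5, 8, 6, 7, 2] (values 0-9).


Input: [5, 5, 8, 6, 7, 2]
Counts: [0, 0, 1, 0, 0, 2, 1, 1, 1, 0]

Sorted: [2, 5, 5, 6, 7, 8]


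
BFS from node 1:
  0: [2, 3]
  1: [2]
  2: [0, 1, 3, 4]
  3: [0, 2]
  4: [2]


Visit 1, enqueue [2]
Visit 2, enqueue [0, 3, 4]
Visit 0, enqueue []
Visit 3, enqueue []
Visit 4, enqueue []

BFS order: [1, 2, 0, 3, 4]


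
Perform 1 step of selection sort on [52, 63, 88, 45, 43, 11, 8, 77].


Initial: [52, 63, 88, 45, 43, 11, 8, 77]
Step 1: min=8 at 6
  Swap: [8, 63, 88, 45, 43, 11, 52, 77]

After 1 step: [8, 63, 88, 45, 43, 11, 52, 77]


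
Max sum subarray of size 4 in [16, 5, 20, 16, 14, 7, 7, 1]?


[0:4]: 57
[1:5]: 55
[2:6]: 57
[3:7]: 44
[4:8]: 29

Max: 57 at [0:4]


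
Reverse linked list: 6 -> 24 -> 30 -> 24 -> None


Step 1: curr=6, set curr.next=prev(None) | reversed so far: 6
Step 2: curr=24, set curr.next=prev(6) | reversed so far: 24 -> 6
Step 3: curr=30, set curr.next=prev(24) | reversed so far: 30 -> 24 -> 6
Step 4: curr=24, set curr.next=prev(30) | reversed so far: 24 -> 30 -> 24 -> 6

24 -> 30 -> 24 -> 6 -> None


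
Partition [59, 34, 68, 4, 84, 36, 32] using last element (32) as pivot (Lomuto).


Pivot: 32
  4 <= 32: swap -> [4, 34, 68, 59, 84, 36, 32]
Place pivot at 1: [4, 32, 68, 59, 84, 36, 34]

Partitioned: [4, 32, 68, 59, 84, 36, 34]


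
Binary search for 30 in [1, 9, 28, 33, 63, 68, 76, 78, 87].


Step 1: lo=0, hi=8, mid=4, val=63
Step 2: lo=0, hi=3, mid=1, val=9
Step 3: lo=2, hi=3, mid=2, val=28
Step 4: lo=3, hi=3, mid=3, val=33

Not found


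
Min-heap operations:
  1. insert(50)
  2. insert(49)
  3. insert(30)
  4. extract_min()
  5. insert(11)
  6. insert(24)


insert(50) -> [50]
insert(49) -> [49, 50]
insert(30) -> [30, 50, 49]
extract_min()->30, [49, 50]
insert(11) -> [11, 50, 49]
insert(24) -> [11, 24, 49, 50]

Final heap: [11, 24, 49, 50]


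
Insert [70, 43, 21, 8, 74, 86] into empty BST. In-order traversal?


Insert 70: root
Insert 43: L from 70
Insert 21: L from 70 -> L from 43
Insert 8: L from 70 -> L from 43 -> L from 21
Insert 74: R from 70
Insert 86: R from 70 -> R from 74

In-order: [8, 21, 43, 70, 74, 86]


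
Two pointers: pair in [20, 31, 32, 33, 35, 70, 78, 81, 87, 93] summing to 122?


lo=0(20)+hi=9(93)=113
lo=1(31)+hi=9(93)=124
lo=1(31)+hi=8(87)=118
lo=2(32)+hi=8(87)=119
lo=3(33)+hi=8(87)=120
lo=4(35)+hi=8(87)=122

Yes: 35+87=122


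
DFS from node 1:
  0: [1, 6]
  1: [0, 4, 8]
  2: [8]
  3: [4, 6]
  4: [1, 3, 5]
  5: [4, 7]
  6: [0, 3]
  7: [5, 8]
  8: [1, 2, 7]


Visit 1, push [8, 4, 0]
Visit 0, push [6]
Visit 6, push [3]
Visit 3, push [4]
Visit 4, push [5]
Visit 5, push [7]
Visit 7, push [8]
Visit 8, push [2]
Visit 2, push []

DFS order: [1, 0, 6, 3, 4, 5, 7, 8, 2]


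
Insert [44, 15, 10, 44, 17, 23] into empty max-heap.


Insert 44: [44]
Insert 15: [44, 15]
Insert 10: [44, 15, 10]
Insert 44: [44, 44, 10, 15]
Insert 17: [44, 44, 10, 15, 17]
Insert 23: [44, 44, 23, 15, 17, 10]

Final heap: [44, 44, 23, 15, 17, 10]


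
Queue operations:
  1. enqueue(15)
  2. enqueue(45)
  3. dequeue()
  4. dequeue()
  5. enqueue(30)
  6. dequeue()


enqueue(15) -> [15]
enqueue(45) -> [15, 45]
dequeue()->15, [45]
dequeue()->45, []
enqueue(30) -> [30]
dequeue()->30, []

Final queue: []


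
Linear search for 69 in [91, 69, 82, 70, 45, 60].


i=0: 91!=69
i=1: 69==69 found!

Found at 1, 2 comps


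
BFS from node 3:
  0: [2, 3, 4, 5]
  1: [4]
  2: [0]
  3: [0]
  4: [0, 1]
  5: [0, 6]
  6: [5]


Visit 3, enqueue [0]
Visit 0, enqueue [2, 4, 5]
Visit 2, enqueue []
Visit 4, enqueue [1]
Visit 5, enqueue [6]
Visit 1, enqueue []
Visit 6, enqueue []

BFS order: [3, 0, 2, 4, 5, 1, 6]


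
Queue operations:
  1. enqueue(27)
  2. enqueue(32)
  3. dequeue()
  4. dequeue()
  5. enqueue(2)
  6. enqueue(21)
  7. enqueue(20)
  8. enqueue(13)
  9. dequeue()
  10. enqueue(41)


enqueue(27) -> [27]
enqueue(32) -> [27, 32]
dequeue()->27, [32]
dequeue()->32, []
enqueue(2) -> [2]
enqueue(21) -> [2, 21]
enqueue(20) -> [2, 21, 20]
enqueue(13) -> [2, 21, 20, 13]
dequeue()->2, [21, 20, 13]
enqueue(41) -> [21, 20, 13, 41]

Final queue: [21, 20, 13, 41]


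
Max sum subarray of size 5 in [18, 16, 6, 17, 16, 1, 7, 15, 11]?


[0:5]: 73
[1:6]: 56
[2:7]: 47
[3:8]: 56
[4:9]: 50

Max: 73 at [0:5]


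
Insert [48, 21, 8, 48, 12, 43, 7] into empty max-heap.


Insert 48: [48]
Insert 21: [48, 21]
Insert 8: [48, 21, 8]
Insert 48: [48, 48, 8, 21]
Insert 12: [48, 48, 8, 21, 12]
Insert 43: [48, 48, 43, 21, 12, 8]
Insert 7: [48, 48, 43, 21, 12, 8, 7]

Final heap: [48, 48, 43, 21, 12, 8, 7]


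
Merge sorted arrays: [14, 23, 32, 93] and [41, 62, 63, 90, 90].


Take 14 from A
Take 23 from A
Take 32 from A
Take 41 from B
Take 62 from B
Take 63 from B
Take 90 from B
Take 90 from B

Merged: [14, 23, 32, 41, 62, 63, 90, 90, 93]


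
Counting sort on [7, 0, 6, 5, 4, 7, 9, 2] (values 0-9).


Input: [7, 0, 6, 5, 4, 7, 9, 2]
Counts: [1, 0, 1, 0, 1, 1, 1, 2, 0, 1]

Sorted: [0, 2, 4, 5, 6, 7, 7, 9]


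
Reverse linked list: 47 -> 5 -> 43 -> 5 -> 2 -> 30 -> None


Step 1: curr=47, set curr.next=prev(None) | reversed so far: 47
Step 2: curr=5, set curr.next=prev(47) | reversed so far: 5 -> 47
Step 3: curr=43, set curr.next=prev(5) | reversed so far: 43 -> 5 -> 47
Step 4: curr=5, set curr.next=prev(43) | reversed so far: 5 -> 43 -> 5 -> 47
Step 5: curr=2, set curr.next=prev(5) | reversed so far: 2 -> 5 -> 43 -> 5 -> 47
Step 6: curr=30, set curr.next=prev(2) | reversed so far: 30 -> 2 -> 5 -> 43 -> 5 -> 47

30 -> 2 -> 5 -> 43 -> 5 -> 47 -> None


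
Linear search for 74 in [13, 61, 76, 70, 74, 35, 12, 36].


i=0: 13!=74
i=1: 61!=74
i=2: 76!=74
i=3: 70!=74
i=4: 74==74 found!

Found at 4, 5 comps


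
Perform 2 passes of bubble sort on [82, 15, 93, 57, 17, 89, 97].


Initial: [82, 15, 93, 57, 17, 89, 97]
Pass 1: [15, 82, 57, 17, 89, 93, 97] (4 swaps)
Pass 2: [15, 57, 17, 82, 89, 93, 97] (2 swaps)

After 2 passes: [15, 57, 17, 82, 89, 93, 97]


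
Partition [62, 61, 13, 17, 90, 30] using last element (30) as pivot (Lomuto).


Pivot: 30
  13 <= 30: swap -> [13, 61, 62, 17, 90, 30]
  17 <= 30: swap -> [13, 17, 62, 61, 90, 30]
Place pivot at 2: [13, 17, 30, 61, 90, 62]

Partitioned: [13, 17, 30, 61, 90, 62]


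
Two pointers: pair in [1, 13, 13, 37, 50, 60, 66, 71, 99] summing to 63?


lo=0(1)+hi=8(99)=100
lo=0(1)+hi=7(71)=72
lo=0(1)+hi=6(66)=67
lo=0(1)+hi=5(60)=61
lo=1(13)+hi=5(60)=73
lo=1(13)+hi=4(50)=63

Yes: 13+50=63


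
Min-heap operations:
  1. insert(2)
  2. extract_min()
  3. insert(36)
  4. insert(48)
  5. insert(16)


insert(2) -> [2]
extract_min()->2, []
insert(36) -> [36]
insert(48) -> [36, 48]
insert(16) -> [16, 48, 36]

Final heap: [16, 48, 36]


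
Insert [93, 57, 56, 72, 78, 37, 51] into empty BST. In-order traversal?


Insert 93: root
Insert 57: L from 93
Insert 56: L from 93 -> L from 57
Insert 72: L from 93 -> R from 57
Insert 78: L from 93 -> R from 57 -> R from 72
Insert 37: L from 93 -> L from 57 -> L from 56
Insert 51: L from 93 -> L from 57 -> L from 56 -> R from 37

In-order: [37, 51, 56, 57, 72, 78, 93]


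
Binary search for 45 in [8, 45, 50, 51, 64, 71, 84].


Step 1: lo=0, hi=6, mid=3, val=51
Step 2: lo=0, hi=2, mid=1, val=45

Found at index 1


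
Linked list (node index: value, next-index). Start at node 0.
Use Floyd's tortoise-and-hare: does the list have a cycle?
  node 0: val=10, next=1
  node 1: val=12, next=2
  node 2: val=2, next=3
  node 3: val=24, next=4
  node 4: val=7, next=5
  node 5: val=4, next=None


Floyd's tortoise (slow, +1) and hare (fast, +2):
  init: slow=0, fast=0
  step 1: slow=1, fast=2
  step 2: slow=2, fast=4
  step 3: fast 4->5->None, no cycle

Cycle: no


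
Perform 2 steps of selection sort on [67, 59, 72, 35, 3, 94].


Initial: [67, 59, 72, 35, 3, 94]
Step 1: min=3 at 4
  Swap: [3, 59, 72, 35, 67, 94]
Step 2: min=35 at 3
  Swap: [3, 35, 72, 59, 67, 94]

After 2 steps: [3, 35, 72, 59, 67, 94]


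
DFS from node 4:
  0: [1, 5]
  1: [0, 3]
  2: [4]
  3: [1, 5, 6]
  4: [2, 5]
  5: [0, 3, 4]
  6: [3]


Visit 4, push [5, 2]
Visit 2, push []
Visit 5, push [3, 0]
Visit 0, push [1]
Visit 1, push [3]
Visit 3, push [6]
Visit 6, push []

DFS order: [4, 2, 5, 0, 1, 3, 6]


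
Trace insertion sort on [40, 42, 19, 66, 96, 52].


Initial: [40, 42, 19, 66, 96, 52]
Insert 42: [40, 42, 19, 66, 96, 52]
Insert 19: [19, 40, 42, 66, 96, 52]
Insert 66: [19, 40, 42, 66, 96, 52]
Insert 96: [19, 40, 42, 66, 96, 52]
Insert 52: [19, 40, 42, 52, 66, 96]

Sorted: [19, 40, 42, 52, 66, 96]


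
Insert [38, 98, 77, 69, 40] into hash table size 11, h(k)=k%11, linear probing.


Insert 38: h=5 -> slot 5
Insert 98: h=10 -> slot 10
Insert 77: h=0 -> slot 0
Insert 69: h=3 -> slot 3
Insert 40: h=7 -> slot 7

Table: [77, None, None, 69, None, 38, None, 40, None, None, 98]


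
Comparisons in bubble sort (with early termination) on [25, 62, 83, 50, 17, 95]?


Algorithm: bubble sort (with early termination)
Input: [25, 62, 83, 50, 17, 95]
Sorted: [17, 25, 50, 62, 83, 95]

15


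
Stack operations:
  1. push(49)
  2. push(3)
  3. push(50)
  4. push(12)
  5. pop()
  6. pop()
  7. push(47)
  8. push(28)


push(49) -> [49]
push(3) -> [49, 3]
push(50) -> [49, 3, 50]
push(12) -> [49, 3, 50, 12]
pop()->12, [49, 3, 50]
pop()->50, [49, 3]
push(47) -> [49, 3, 47]
push(28) -> [49, 3, 47, 28]

Final stack: [49, 3, 47, 28]


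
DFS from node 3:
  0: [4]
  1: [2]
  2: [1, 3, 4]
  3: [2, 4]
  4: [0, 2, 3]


Visit 3, push [4, 2]
Visit 2, push [4, 1]
Visit 1, push []
Visit 4, push [0]
Visit 0, push []

DFS order: [3, 2, 1, 4, 0]


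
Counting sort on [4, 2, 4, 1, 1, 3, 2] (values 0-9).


Input: [4, 2, 4, 1, 1, 3, 2]
Counts: [0, 2, 2, 1, 2, 0, 0, 0, 0, 0]

Sorted: [1, 1, 2, 2, 3, 4, 4]


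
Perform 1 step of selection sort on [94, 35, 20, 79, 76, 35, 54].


Initial: [94, 35, 20, 79, 76, 35, 54]
Step 1: min=20 at 2
  Swap: [20, 35, 94, 79, 76, 35, 54]

After 1 step: [20, 35, 94, 79, 76, 35, 54]


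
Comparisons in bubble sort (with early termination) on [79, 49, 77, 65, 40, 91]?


Algorithm: bubble sort (with early termination)
Input: [79, 49, 77, 65, 40, 91]
Sorted: [40, 49, 65, 77, 79, 91]

15


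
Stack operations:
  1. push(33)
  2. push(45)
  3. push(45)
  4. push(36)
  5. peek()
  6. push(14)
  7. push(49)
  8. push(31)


push(33) -> [33]
push(45) -> [33, 45]
push(45) -> [33, 45, 45]
push(36) -> [33, 45, 45, 36]
peek()->36
push(14) -> [33, 45, 45, 36, 14]
push(49) -> [33, 45, 45, 36, 14, 49]
push(31) -> [33, 45, 45, 36, 14, 49, 31]

Final stack: [33, 45, 45, 36, 14, 49, 31]


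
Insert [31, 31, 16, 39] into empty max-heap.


Insert 31: [31]
Insert 31: [31, 31]
Insert 16: [31, 31, 16]
Insert 39: [39, 31, 16, 31]

Final heap: [39, 31, 16, 31]


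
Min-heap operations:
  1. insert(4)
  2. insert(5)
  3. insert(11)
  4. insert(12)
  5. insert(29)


insert(4) -> [4]
insert(5) -> [4, 5]
insert(11) -> [4, 5, 11]
insert(12) -> [4, 5, 11, 12]
insert(29) -> [4, 5, 11, 12, 29]

Final heap: [4, 5, 11, 12, 29]


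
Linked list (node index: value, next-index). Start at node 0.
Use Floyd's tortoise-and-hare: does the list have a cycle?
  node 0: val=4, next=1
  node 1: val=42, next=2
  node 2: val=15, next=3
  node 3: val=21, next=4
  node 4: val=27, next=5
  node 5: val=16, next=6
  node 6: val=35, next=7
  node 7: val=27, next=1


Floyd's tortoise (slow, +1) and hare (fast, +2):
  init: slow=0, fast=0
  step 1: slow=1, fast=2
  step 2: slow=2, fast=4
  step 3: slow=3, fast=6
  step 4: slow=4, fast=1
  step 5: slow=5, fast=3
  step 6: slow=6, fast=5
  step 7: slow=7, fast=7
  slow == fast at node 7: cycle detected

Cycle: yes


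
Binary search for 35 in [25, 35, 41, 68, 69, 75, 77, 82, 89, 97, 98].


Step 1: lo=0, hi=10, mid=5, val=75
Step 2: lo=0, hi=4, mid=2, val=41
Step 3: lo=0, hi=1, mid=0, val=25
Step 4: lo=1, hi=1, mid=1, val=35

Found at index 1


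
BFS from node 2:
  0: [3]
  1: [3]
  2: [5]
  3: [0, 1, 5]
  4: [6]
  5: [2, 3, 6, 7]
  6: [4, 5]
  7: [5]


Visit 2, enqueue [5]
Visit 5, enqueue [3, 6, 7]
Visit 3, enqueue [0, 1]
Visit 6, enqueue [4]
Visit 7, enqueue []
Visit 0, enqueue []
Visit 1, enqueue []
Visit 4, enqueue []

BFS order: [2, 5, 3, 6, 7, 0, 1, 4]


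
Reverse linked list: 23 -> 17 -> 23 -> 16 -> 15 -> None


Step 1: curr=23, set curr.next=prev(None) | reversed so far: 23
Step 2: curr=17, set curr.next=prev(23) | reversed so far: 17 -> 23
Step 3: curr=23, set curr.next=prev(17) | reversed so far: 23 -> 17 -> 23
Step 4: curr=16, set curr.next=prev(23) | reversed so far: 16 -> 23 -> 17 -> 23
Step 5: curr=15, set curr.next=prev(16) | reversed so far: 15 -> 16 -> 23 -> 17 -> 23

15 -> 16 -> 23 -> 17 -> 23 -> None


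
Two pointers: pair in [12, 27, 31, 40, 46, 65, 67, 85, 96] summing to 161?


lo=0(12)+hi=8(96)=108
lo=1(27)+hi=8(96)=123
lo=2(31)+hi=8(96)=127
lo=3(40)+hi=8(96)=136
lo=4(46)+hi=8(96)=142
lo=5(65)+hi=8(96)=161

Yes: 65+96=161


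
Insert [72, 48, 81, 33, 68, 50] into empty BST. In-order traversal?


Insert 72: root
Insert 48: L from 72
Insert 81: R from 72
Insert 33: L from 72 -> L from 48
Insert 68: L from 72 -> R from 48
Insert 50: L from 72 -> R from 48 -> L from 68

In-order: [33, 48, 50, 68, 72, 81]
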